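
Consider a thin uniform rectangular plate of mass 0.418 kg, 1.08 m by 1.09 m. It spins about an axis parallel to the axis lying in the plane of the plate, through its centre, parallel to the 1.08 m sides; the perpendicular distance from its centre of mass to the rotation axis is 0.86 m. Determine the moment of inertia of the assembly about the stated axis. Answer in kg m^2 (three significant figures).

0.351

I_cm = (1/12)Mb² = (1/12)(0.418)(1.09)² = 0.041385 kg m^2; centre at d = 0.86 m, so I = I_cm + Md² gives I = 0.041385 + (0.418)(0.86)² = 0.35054 kg m^2.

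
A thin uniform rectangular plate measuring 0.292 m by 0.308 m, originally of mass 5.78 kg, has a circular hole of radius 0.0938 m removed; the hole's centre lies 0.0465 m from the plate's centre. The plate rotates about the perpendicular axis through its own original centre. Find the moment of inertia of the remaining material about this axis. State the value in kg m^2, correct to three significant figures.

Unpierced body about its centre: I₀ = (1/12)M(a²+b²) = (1/12)(5.78)[(0.292)² + (0.308)²] = 0.086762 kg m^2.
The removed disk has mass m = M·πr²/(ab) = (5.78)·π(0.0938)²/(0.292·0.308) = 1.7764 kg (same uniform areal density).
Its moment of inertia about the rotation axis (parallel-axis theorem): I_hole = (1/2)mr² + md² = (1/2)(1.7764)(0.0938)² + (1.7764)(0.0465)² = 0.011656 kg m^2.
Treating the hole as negative mass, I = I₀ − I_hole = 0.086762 − 0.011656 = 0.075106 kg m^2.

0.0751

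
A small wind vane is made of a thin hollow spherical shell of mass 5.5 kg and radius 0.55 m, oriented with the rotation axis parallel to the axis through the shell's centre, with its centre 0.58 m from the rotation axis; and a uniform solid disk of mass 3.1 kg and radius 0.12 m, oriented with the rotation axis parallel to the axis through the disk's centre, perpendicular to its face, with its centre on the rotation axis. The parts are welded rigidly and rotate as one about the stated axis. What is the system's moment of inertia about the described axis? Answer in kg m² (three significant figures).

2.98

Spherical shell: I_cm = (2/3)MR² = (2/3)(5.5)(0.55)² = 1.1092 kg m²; centre at d = 0.58 m, so I = I_cm + Md² gives I = 1.1092 + (5.5)(0.58)² = 2.9594 kg m².
Solid disk: I_cm = (1/2)MR² = (1/2)(3.1)(0.12)² = 0.02232 kg m²; axis through the centre, so I = 0.02232 kg m².
Total I = 2.9594 + 0.02232 = 2.9817 kg m².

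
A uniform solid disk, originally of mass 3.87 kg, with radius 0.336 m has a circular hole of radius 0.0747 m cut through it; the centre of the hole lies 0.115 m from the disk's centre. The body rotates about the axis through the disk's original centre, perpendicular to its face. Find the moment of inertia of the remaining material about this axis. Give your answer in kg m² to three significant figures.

Unpierced body about its centre: I₀ = (1/2)MR² = (1/2)(3.87)(0.336)² = 0.21845 kg m².
The removed disk has mass m = M·(r/R)² = (3.87)(0.0747/0.336)² = 0.19128 kg (same uniform areal density).
Its moment of inertia about the rotation axis (parallel-axis theorem): I_hole = (1/2)mr² + md² = (1/2)(0.19128)(0.0747)² + (0.19128)(0.115)² = 0.0030634 kg m².
Treating the hole as negative mass, I = I₀ − I_hole = 0.21845 − 0.0030634 = 0.21539 kg m².

0.215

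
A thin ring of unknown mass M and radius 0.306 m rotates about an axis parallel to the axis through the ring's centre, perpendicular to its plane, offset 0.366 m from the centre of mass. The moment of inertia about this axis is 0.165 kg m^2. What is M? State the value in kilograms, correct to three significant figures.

I = I_cm + Md² = MR² + Md² = M·[1·(0.306)² + (0.366)²] = M·0.22759.
So M = 0.165 / 0.22759 = 0.72498 kg.

0.725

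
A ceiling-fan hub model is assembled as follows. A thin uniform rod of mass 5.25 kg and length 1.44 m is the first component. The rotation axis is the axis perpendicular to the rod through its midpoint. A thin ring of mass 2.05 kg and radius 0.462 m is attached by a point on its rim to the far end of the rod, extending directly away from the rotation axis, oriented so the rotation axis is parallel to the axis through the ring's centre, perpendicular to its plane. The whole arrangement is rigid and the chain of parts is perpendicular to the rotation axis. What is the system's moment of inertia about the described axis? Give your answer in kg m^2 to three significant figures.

Thin rod: I_cm = (1/12)ML² = (1/12)(5.25)(1.44)² = 0.9072 kg m^2; axis through the centre, so I = 0.9072 kg m^2.
Thin ring: I_cm = MR² = (2.05)(0.462)² = 0.43756 kg m^2; centre at d = 0.72 + 0.462 = 1.182 m, so I = I_cm + Md² gives I = 0.43756 + (2.05)(1.182)² = 3.3017 kg m^2.
Total I = 0.9072 + 3.3017 = 4.2089 kg m^2.

4.21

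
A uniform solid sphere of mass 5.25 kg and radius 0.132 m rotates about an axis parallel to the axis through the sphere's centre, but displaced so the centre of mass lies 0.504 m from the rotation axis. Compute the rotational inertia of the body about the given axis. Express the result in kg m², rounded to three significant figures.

1.37

I_cm = (2/5)MR² = (2/5)(5.25)(0.132)² = 0.03659 kg m²; centre at d = 0.504 m, so I = I_cm + Md² gives I = 0.03659 + (5.25)(0.504)² = 1.3702 kg m².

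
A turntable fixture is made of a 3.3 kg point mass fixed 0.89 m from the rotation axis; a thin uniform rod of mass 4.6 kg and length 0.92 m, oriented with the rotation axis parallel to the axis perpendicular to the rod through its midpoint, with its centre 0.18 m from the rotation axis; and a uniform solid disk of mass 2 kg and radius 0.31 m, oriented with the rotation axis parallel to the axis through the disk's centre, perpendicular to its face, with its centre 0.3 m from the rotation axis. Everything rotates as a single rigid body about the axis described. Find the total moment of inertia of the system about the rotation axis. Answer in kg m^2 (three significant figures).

Point mass: I_cm = 0; centre at d = 0.89 m, so I = I_cm + Md² gives I = 0 + (3.3)(0.89)² = 2.6139 kg m^2.
Thin rod: I_cm = (1/12)ML² = (1/12)(4.6)(0.92)² = 0.32445 kg m^2; centre at d = 0.18 m, so I = I_cm + Md² gives I = 0.32445 + (4.6)(0.18)² = 0.47349 kg m^2.
Solid disk: I_cm = (1/2)MR² = (1/2)(2)(0.31)² = 0.0961 kg m^2; centre at d = 0.3 m, so I = I_cm + Md² gives I = 0.0961 + (2)(0.3)² = 0.2761 kg m^2.
Total I = 2.6139 + 0.47349 + 0.2761 = 3.3635 kg m^2.

3.36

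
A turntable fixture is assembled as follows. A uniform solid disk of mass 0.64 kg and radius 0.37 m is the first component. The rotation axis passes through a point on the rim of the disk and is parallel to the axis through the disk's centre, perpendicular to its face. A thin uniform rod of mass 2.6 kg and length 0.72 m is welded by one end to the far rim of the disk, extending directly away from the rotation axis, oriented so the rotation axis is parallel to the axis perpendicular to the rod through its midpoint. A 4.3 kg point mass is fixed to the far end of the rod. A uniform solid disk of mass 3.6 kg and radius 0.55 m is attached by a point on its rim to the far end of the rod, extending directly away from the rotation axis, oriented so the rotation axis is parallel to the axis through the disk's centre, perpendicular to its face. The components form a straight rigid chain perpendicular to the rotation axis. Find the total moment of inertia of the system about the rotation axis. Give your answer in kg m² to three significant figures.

Solid disk: I_cm = (1/2)MR² = (1/2)(0.64)(0.37)² = 0.043808 kg m²; centre at d = 0.37 m, so I = I_cm + Md² gives I = 0.043808 + (0.64)(0.37)² = 0.13142 kg m².
Thin rod: I_cm = (1/12)ML² = (1/12)(2.6)(0.72)² = 0.11232 kg m²; centre at d = 0.37 + 0.37 + 0.36 = 1.1 m, so I = I_cm + Md² gives I = 0.11232 + (2.6)(1.1)² = 3.2583 kg m².
Point mass: I_cm = 0; centre at d = 0.37 + 0.37 + 0.36 + 0.36 = 1.46 m, so I = I_cm + Md² gives I = 0 + (4.3)(1.46)² = 9.1659 kg m².
Solid disk: I_cm = (1/2)MR² = (1/2)(3.6)(0.55)² = 0.5445 kg m²; centre at d = 0.37 + 0.37 + 0.36 + 0.36 + 0.55 = 2.01 m, so I = I_cm + Md² gives I = 0.5445 + (3.6)(2.01)² = 15.089 kg m².
Total I = 0.13142 + 3.2583 + 9.1659 + 15.089 = 27.644 kg m².

27.6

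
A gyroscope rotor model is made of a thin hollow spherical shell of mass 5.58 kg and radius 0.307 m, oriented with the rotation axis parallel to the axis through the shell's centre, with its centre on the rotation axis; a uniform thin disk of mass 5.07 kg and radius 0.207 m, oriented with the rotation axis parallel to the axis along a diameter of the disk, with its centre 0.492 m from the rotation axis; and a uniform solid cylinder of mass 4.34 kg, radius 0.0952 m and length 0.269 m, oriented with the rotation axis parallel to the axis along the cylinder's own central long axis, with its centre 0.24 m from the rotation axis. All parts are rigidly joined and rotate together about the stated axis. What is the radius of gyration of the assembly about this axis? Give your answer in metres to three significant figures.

0.356

Spherical shell: I_cm = (2/3)MR² = (2/3)(5.58)(0.307)² = 0.35061 kg m²; axis through the centre, so I = 0.35061 kg m².
Thin disk: I_cm = (1/4)MR² = (1/4)(5.07)(0.207)² = 0.054311 kg m²; centre at d = 0.492 m, so the parallel axis theorem gives I = 0.054311 + (5.07)(0.492)² = 1.2816 kg m².
Solid cylinder: I_cm = (1/2)MR² = (1/2)(4.34)(0.0952)² = 0.019667 kg m²; centre at d = 0.24 m, so the parallel axis theorem gives I = 0.019667 + (4.34)(0.24)² = 0.26965 kg m².
Total I = 1.9018 kg m²; total mass M = 14.99 kg.
k = √(I/M) = √(1.9018/14.99) = 0.35619 m.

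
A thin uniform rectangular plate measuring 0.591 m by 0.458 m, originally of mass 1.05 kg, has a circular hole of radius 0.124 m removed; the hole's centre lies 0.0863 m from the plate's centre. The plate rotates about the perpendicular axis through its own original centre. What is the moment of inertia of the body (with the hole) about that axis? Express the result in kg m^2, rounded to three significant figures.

0.0461

Unpierced body about its centre: I₀ = (1/12)M(a²+b²) = (1/12)(1.05)[(0.591)² + (0.458)²] = 0.048916 kg m^2.
The removed disk has mass m = M·πr²/(ab) = (1.05)·π(0.124)²/(0.591·0.458) = 0.18738 kg (same uniform areal density).
Its moment of inertia about the rotation axis (parallel-axis theorem): I_hole = (1/2)mr² + md² = (1/2)(0.18738)(0.124)² + (0.18738)(0.0863)² = 0.0028362 kg m^2.
Treating the hole as negative mass, I = I₀ − I_hole = 0.048916 − 0.0028362 = 0.04608 kg m^2.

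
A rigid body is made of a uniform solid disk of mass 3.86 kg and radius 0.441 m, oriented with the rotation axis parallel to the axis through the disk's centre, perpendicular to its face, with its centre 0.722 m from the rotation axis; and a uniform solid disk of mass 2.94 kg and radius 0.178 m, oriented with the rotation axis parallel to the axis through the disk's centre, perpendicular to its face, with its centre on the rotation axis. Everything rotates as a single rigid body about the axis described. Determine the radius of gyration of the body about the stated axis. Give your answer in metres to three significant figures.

Solid disk: I_cm = (1/2)MR² = (1/2)(3.86)(0.441)² = 0.37535 kg m^2; centre at d = 0.722 m, so I = I_cm + Md² gives I = 0.37535 + (3.86)(0.722)² = 2.3875 kg m^2.
Solid disk: I_cm = (1/2)MR² = (1/2)(2.94)(0.178)² = 0.046575 kg m^2; axis through the centre, so I = 0.046575 kg m^2.
Total I = 2.4341 kg m^2; total mass M = 6.8 kg.
k = √(I/M) = √(2.4341/6.8) = 0.59829 m.

0.598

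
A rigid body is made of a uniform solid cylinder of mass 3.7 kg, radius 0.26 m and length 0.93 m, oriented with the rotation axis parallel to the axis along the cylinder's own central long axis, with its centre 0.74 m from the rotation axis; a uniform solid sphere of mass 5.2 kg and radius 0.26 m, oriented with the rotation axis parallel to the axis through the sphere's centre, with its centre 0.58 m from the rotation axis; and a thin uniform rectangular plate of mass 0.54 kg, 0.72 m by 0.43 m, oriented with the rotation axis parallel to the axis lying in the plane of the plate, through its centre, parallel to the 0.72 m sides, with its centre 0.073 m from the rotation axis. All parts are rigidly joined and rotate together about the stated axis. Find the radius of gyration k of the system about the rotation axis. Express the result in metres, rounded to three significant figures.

0.655

Solid cylinder: I_cm = (1/2)MR² = (1/2)(3.7)(0.26)² = 0.12506 kg m²; centre at d = 0.74 m, so I = I_cm + Md² gives I = 0.12506 + (3.7)(0.74)² = 2.1512 kg m².
Solid sphere: I_cm = (2/5)MR² = (2/5)(5.2)(0.26)² = 0.14061 kg m²; centre at d = 0.58 m, so I = I_cm + Md² gives I = 0.14061 + (5.2)(0.58)² = 1.8899 kg m².
Rectangular plate: I_cm = (1/12)Mb² = (1/12)(0.54)(0.43)² = 0.0083205 kg m²; centre at d = 0.073 m, so I = I_cm + Md² gives I = 0.0083205 + (0.54)(0.073)² = 0.011198 kg m².
Total I = 4.0523 kg m²; total mass M = 9.44 kg.
k = √(I/M) = √(4.0523/9.44) = 0.65518 m.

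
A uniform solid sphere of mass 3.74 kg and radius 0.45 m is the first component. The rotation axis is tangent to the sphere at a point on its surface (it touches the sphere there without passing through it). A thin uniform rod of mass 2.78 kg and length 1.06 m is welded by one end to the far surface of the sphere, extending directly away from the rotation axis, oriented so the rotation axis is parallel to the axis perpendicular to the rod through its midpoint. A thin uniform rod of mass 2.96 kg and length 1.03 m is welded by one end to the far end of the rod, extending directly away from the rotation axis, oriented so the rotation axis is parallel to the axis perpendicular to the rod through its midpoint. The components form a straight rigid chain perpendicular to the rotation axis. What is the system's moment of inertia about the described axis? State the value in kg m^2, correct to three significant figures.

25.4

Solid sphere: I_cm = (2/5)MR² = (2/5)(3.74)(0.45)² = 0.30294 kg m^2; centre at d = 0.45 m, so I = I_cm + Md² gives I = 0.30294 + (3.74)(0.45)² = 1.0603 kg m^2.
Thin rod: I_cm = (1/12)ML² = (1/12)(2.78)(1.06)² = 0.2603 kg m^2; centre at d = 0.45 + 0.45 + 0.53 = 1.43 m, so I = I_cm + Md² gives I = 0.2603 + (2.78)(1.43)² = 5.9451 kg m^2.
Thin rod: I_cm = (1/12)ML² = (1/12)(2.96)(1.03)² = 0.26169 kg m^2; centre at d = 0.45 + 0.45 + 0.53 + 0.53 + 0.515 = 2.475 m, so I = I_cm + Md² gives I = 0.26169 + (2.96)(2.475)² = 18.394 kg m^2.
Total I = 1.0603 + 5.9451 + 18.394 = 25.399 kg m^2.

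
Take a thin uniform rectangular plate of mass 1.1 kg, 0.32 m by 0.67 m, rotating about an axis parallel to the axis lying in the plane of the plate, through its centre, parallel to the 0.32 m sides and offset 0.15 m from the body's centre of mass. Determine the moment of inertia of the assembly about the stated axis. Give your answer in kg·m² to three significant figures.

0.0659

I_cm = (1/12)Mb² = (1/12)(1.1)(0.67)² = 0.041149 kg·m²; centre at d = 0.15 m, so the parallel axis theorem gives I = 0.041149 + (1.1)(0.15)² = 0.065899 kg·m².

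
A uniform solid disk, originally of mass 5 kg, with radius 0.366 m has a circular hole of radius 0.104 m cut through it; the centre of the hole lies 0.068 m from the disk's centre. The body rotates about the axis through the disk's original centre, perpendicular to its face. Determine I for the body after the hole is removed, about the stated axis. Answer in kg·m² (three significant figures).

Unpierced body about its centre: I₀ = (1/2)MR² = (1/2)(5)(0.366)² = 0.33489 kg·m².
The removed disk has mass m = M·(r/R)² = (5)(0.104/0.366)² = 0.40371 kg (same uniform areal density).
Its moment of inertia about the rotation axis (parallel-axis theorem): I_hole = (1/2)mr² + md² = (1/2)(0.40371)(0.104)² + (0.40371)(0.068)² = 0.0040501 kg·m².
Treating the hole as negative mass, I = I₀ − I_hole = 0.33489 − 0.0040501 = 0.33084 kg·m².

0.331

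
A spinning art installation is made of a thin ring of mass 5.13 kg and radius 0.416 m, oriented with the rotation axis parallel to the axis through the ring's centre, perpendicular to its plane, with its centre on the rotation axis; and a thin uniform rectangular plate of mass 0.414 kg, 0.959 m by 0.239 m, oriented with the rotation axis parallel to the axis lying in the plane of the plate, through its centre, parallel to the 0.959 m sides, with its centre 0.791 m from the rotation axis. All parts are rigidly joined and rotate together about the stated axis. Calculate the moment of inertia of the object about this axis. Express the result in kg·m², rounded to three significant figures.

1.15

Thin ring: I_cm = MR² = (5.13)(0.416)² = 0.88778 kg·m²; axis through the centre, so I = 0.88778 kg·m².
Rectangular plate: I_cm = (1/12)Mb² = (1/12)(0.414)(0.239)² = 0.0019707 kg·m²; centre at d = 0.791 m, so the parallel axis theorem gives I = 0.0019707 + (0.414)(0.791)² = 0.261 kg·m².
Total I = 0.88778 + 0.261 = 1.1488 kg·m².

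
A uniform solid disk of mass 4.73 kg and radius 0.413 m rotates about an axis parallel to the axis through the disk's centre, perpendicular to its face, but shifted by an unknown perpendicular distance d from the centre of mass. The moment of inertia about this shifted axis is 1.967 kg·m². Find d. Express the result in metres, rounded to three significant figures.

About the centre-of-mass axis, I_cm = (1/2)MR² = (1/2)(4.73)(0.413)² = 0.4034 kg·m².
Parallel axis theorem: I = I_cm + Md², so Md² = 1.967 − 0.4034 = 1.5636 kg·m².
d = √(1.5636 / 4.73) = 0.57495 m.

0.575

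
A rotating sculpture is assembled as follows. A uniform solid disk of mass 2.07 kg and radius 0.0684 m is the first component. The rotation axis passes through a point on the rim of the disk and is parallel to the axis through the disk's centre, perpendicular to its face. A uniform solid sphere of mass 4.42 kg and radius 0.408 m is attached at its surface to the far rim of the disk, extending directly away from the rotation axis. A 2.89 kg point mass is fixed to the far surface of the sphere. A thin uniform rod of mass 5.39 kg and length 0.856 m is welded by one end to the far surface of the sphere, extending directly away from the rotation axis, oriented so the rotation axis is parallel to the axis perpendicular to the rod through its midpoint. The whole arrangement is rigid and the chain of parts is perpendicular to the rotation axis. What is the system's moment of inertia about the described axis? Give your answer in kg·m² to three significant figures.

Solid disk: I_cm = (1/2)MR² = (1/2)(2.07)(0.0684)² = 0.0048423 kg·m²; centre at d = 0.0684 m, so the parallel axis theorem gives I = 0.0048423 + (2.07)(0.0684)² = 0.014527 kg·m².
Solid sphere: I_cm = (2/5)MR² = (2/5)(4.42)(0.408)² = 0.29431 kg·m²; centre at d = 0.0684 + 0.0684 + 0.408 = 0.5448 m, so the parallel axis theorem gives I = 0.29431 + (4.42)(0.5448)² = 1.6062 kg·m².
Point mass: I_cm = 0; centre at d = 0.0684 + 0.0684 + 0.408 + 0.408 = 0.9528 m, so the parallel axis theorem gives I = 0 + (2.89)(0.9528)² = 2.6236 kg·m².
Thin rod: I_cm = (1/12)ML² = (1/12)(5.39)(0.856)² = 0.32912 kg·m²; centre at d = 0.0684 + 0.0684 + 0.408 + 0.408 + 0.428 = 1.3808 m, so the parallel axis theorem gives I = 0.32912 + (5.39)(1.3808)² = 10.606 kg·m².
Total I = 0.014527 + 1.6062 + 2.6236 + 10.606 = 14.85 kg·m².

14.9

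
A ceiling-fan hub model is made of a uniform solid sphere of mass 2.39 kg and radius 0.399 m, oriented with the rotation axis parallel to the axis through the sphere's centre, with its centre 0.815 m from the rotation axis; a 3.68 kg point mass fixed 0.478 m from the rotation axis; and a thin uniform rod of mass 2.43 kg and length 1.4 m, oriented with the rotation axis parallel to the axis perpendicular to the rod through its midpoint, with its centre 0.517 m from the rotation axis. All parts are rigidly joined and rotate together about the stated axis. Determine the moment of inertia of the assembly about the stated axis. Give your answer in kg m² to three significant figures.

3.63

Solid sphere: I_cm = (2/5)MR² = (2/5)(2.39)(0.399)² = 0.1522 kg m²; centre at d = 0.815 m, so I = I_cm + Md² gives I = 0.1522 + (2.39)(0.815)² = 1.7397 kg m².
Point mass: I_cm = 0; centre at d = 0.478 m, so I = I_cm + Md² gives I = 0 + (3.68)(0.478)² = 0.84082 kg m².
Thin rod: I_cm = (1/12)ML² = (1/12)(2.43)(1.4)² = 0.3969 kg m²; centre at d = 0.517 m, so I = I_cm + Md² gives I = 0.3969 + (2.43)(0.517)² = 1.0464 kg m².
Total I = 1.7397 + 0.84082 + 1.0464 = 3.6269 kg m².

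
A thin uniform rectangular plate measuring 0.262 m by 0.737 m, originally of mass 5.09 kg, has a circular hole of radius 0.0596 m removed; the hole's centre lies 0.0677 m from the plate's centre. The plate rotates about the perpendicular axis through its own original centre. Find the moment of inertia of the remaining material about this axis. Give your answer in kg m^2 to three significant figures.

0.258

Unpierced body about its centre: I₀ = (1/12)M(a²+b²) = (1/12)(5.09)[(0.262)² + (0.737)²] = 0.25951 kg m^2.
The removed disk has mass m = M·πr²/(ab) = (5.09)·π(0.0596)²/(0.262·0.737) = 0.29417 kg (same uniform areal density).
Its moment of inertia about the rotation axis (parallel-axis theorem): I_hole = (1/2)mr² + md² = (1/2)(0.29417)(0.0596)² + (0.29417)(0.0677)² = 0.0018707 kg m^2.
Treating the hole as negative mass, I = I₀ − I_hole = 0.25951 − 0.0018707 = 0.25764 kg m^2.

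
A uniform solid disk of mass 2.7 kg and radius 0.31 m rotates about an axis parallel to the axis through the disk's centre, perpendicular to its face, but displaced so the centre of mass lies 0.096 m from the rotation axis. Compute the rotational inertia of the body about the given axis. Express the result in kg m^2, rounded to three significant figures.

0.155

I_cm = (1/2)MR² = (1/2)(2.7)(0.31)² = 0.12974 kg m^2; centre at d = 0.096 m, so the parallel axis theorem gives I = 0.12974 + (2.7)(0.096)² = 0.15462 kg m^2.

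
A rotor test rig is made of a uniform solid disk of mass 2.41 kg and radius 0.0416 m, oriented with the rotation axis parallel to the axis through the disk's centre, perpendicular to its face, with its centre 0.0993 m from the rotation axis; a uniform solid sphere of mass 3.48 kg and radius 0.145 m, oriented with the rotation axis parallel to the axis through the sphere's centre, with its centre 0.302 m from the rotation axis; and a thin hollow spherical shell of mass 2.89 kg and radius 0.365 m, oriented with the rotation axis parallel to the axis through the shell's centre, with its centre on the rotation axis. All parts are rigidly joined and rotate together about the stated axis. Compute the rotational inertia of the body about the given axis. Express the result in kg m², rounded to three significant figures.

0.629

Solid disk: I_cm = (1/2)MR² = (1/2)(2.41)(0.0416)² = 0.0020853 kg m²; centre at d = 0.0993 m, so the parallel axis theorem gives I = 0.0020853 + (2.41)(0.0993)² = 0.025849 kg m².
Solid sphere: I_cm = (2/5)MR² = (2/5)(3.48)(0.145)² = 0.029267 kg m²; centre at d = 0.302 m, so the parallel axis theorem gives I = 0.029267 + (3.48)(0.302)² = 0.34666 kg m².
Spherical shell: I_cm = (2/3)MR² = (2/3)(2.89)(0.365)² = 0.25668 kg m²; axis through the centre, so I = 0.25668 kg m².
Total I = 0.025849 + 0.34666 + 0.25668 = 0.62919 kg m².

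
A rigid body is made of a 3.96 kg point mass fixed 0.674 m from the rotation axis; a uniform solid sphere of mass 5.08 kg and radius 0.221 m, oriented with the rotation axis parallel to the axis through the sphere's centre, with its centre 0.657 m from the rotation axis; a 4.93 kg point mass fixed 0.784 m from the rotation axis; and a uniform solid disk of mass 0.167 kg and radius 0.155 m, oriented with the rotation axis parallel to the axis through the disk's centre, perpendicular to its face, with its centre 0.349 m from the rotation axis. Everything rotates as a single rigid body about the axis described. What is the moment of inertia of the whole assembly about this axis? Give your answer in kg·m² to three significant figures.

7.14

Point mass: I_cm = 0; centre at d = 0.674 m, so I = I_cm + Md² gives I = 0 + (3.96)(0.674)² = 1.7989 kg·m².
Solid sphere: I_cm = (2/5)MR² = (2/5)(5.08)(0.221)² = 0.099245 kg·m²; centre at d = 0.657 m, so I = I_cm + Md² gives I = 0.099245 + (5.08)(0.657)² = 2.292 kg·m².
Point mass: I_cm = 0; centre at d = 0.784 m, so I = I_cm + Md² gives I = 0 + (4.93)(0.784)² = 3.0303 kg·m².
Solid disk: I_cm = (1/2)MR² = (1/2)(0.167)(0.155)² = 0.0020061 kg·m²; centre at d = 0.349 m, so I = I_cm + Md² gives I = 0.0020061 + (0.167)(0.349)² = 0.022347 kg·m².
Total I = 1.7989 + 2.292 + 3.0303 + 0.022347 = 7.1436 kg·m².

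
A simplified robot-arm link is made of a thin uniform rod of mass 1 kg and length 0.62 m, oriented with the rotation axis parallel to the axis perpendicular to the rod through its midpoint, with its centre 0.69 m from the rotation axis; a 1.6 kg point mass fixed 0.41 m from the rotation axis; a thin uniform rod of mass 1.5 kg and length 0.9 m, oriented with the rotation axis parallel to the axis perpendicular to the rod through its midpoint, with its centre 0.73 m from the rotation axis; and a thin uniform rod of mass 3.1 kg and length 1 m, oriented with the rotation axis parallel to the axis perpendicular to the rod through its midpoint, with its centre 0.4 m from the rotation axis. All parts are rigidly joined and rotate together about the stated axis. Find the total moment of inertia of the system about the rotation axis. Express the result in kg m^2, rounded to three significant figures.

2.43

Thin rod: I_cm = (1/12)ML² = (1/12)(1)(0.62)² = 0.032033 kg m^2; centre at d = 0.69 m, so I = I_cm + Md² gives I = 0.032033 + (1)(0.69)² = 0.50813 kg m^2.
Point mass: I_cm = 0; centre at d = 0.41 m, so I = I_cm + Md² gives I = 0 + (1.6)(0.41)² = 0.26896 kg m^2.
Thin rod: I_cm = (1/12)ML² = (1/12)(1.5)(0.9)² = 0.10125 kg m^2; centre at d = 0.73 m, so I = I_cm + Md² gives I = 0.10125 + (1.5)(0.73)² = 0.9006 kg m^2.
Thin rod: I_cm = (1/12)ML² = (1/12)(3.1)(1)² = 0.25833 kg m^2; centre at d = 0.4 m, so I = I_cm + Md² gives I = 0.25833 + (3.1)(0.4)² = 0.75433 kg m^2.
Total I = 0.50813 + 0.26896 + 0.9006 + 0.75433 = 2.432 kg m^2.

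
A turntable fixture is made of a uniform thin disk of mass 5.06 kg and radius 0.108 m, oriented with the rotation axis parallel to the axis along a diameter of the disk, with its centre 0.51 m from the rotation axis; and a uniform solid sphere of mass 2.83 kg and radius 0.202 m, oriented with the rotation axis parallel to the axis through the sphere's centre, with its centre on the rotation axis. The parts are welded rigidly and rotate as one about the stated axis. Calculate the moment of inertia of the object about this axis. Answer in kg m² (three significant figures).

Thin disk: I_cm = (1/4)MR² = (1/4)(5.06)(0.108)² = 0.014755 kg m²; centre at d = 0.51 m, so I = I_cm + Md² gives I = 0.014755 + (5.06)(0.51)² = 1.3309 kg m².
Solid sphere: I_cm = (2/5)MR² = (2/5)(2.83)(0.202)² = 0.04619 kg m²; axis through the centre, so I = 0.04619 kg m².
Total I = 1.3309 + 0.04619 = 1.3771 kg m².

1.38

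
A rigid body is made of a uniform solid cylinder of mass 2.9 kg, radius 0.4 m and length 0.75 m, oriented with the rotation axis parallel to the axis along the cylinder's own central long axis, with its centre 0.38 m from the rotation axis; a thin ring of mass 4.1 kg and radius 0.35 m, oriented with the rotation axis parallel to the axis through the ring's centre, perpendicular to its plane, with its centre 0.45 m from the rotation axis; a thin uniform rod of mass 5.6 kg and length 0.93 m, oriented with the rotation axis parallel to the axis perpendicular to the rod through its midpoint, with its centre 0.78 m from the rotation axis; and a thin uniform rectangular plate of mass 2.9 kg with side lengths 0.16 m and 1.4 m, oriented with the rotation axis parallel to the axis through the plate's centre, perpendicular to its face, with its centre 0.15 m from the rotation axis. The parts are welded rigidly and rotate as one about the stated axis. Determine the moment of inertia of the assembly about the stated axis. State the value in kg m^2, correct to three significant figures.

Solid cylinder: I_cm = (1/2)MR² = (1/2)(2.9)(0.4)² = 0.232 kg m^2; centre at d = 0.38 m, so I = I_cm + Md² gives I = 0.232 + (2.9)(0.38)² = 0.65076 kg m^2.
Thin ring: I_cm = MR² = (4.1)(0.35)² = 0.50225 kg m^2; centre at d = 0.45 m, so I = I_cm + Md² gives I = 0.50225 + (4.1)(0.45)² = 1.3325 kg m^2.
Thin rod: I_cm = (1/12)ML² = (1/12)(5.6)(0.93)² = 0.40362 kg m^2; centre at d = 0.78 m, so I = I_cm + Md² gives I = 0.40362 + (5.6)(0.78)² = 3.8107 kg m^2.
Rectangular plate: I_cm = (1/12)M(a²+b²) = (1/12)(2.9)[(0.16)² + (1.4)²] = 0.47985 kg m^2; centre at d = 0.15 m, so I = I_cm + Md² gives I = 0.47985 + (2.9)(0.15)² = 0.5451 kg m^2.
Total I = 0.65076 + 1.3325 + 3.8107 + 0.5451 = 6.339 kg m^2.

6.34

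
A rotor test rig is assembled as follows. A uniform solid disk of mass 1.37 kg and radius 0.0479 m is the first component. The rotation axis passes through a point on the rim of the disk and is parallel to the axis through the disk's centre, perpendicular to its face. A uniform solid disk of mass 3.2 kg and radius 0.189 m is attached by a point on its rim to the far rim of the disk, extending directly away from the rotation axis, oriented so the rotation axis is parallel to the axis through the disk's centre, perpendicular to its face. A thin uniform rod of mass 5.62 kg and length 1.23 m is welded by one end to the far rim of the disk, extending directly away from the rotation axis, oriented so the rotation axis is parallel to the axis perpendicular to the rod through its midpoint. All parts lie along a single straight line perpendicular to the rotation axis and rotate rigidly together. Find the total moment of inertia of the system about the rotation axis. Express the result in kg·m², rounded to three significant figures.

7.69

Solid disk: I_cm = (1/2)MR² = (1/2)(1.37)(0.0479)² = 0.0015717 kg·m²; centre at d = 0.0479 m, so I = I_cm + Md² gives I = 0.0015717 + (1.37)(0.0479)² = 0.004715 kg·m².
Solid disk: I_cm = (1/2)MR² = (1/2)(3.2)(0.189)² = 0.057154 kg·m²; centre at d = 0.0479 + 0.0479 + 0.189 = 0.2848 m, so I = I_cm + Md² gives I = 0.057154 + (3.2)(0.2848)² = 0.31671 kg·m².
Thin rod: I_cm = (1/12)ML² = (1/12)(5.62)(1.23)² = 0.70854 kg·m²; centre at d = 0.0479 + 0.0479 + 0.189 + 0.189 + 0.615 = 1.0888 m, so I = I_cm + Md² gives I = 0.70854 + (5.62)(1.0888)² = 7.371 kg·m².
Total I = 0.004715 + 0.31671 + 7.371 = 7.6924 kg·m².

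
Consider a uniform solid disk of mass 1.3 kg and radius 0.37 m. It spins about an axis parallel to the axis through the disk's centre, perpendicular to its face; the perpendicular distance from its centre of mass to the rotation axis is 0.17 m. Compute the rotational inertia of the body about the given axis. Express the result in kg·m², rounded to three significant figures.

0.127

I_cm = (1/2)MR² = (1/2)(1.3)(0.37)² = 0.088985 kg·m²; centre at d = 0.17 m, so I = I_cm + Md² gives I = 0.088985 + (1.3)(0.17)² = 0.12656 kg·m².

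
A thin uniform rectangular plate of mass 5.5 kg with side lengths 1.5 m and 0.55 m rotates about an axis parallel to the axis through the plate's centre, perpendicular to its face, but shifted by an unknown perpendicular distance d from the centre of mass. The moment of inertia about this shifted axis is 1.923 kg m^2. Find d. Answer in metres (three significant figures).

About the centre-of-mass axis, I_cm = (1/12)M(a²+b²) = (1/12)(5.5)[(1.5)² + (0.55)²] = 1.1699 kg m^2.
Parallel axis theorem: I = I_cm + Md², so Md² = 1.923 − 1.1699 = 0.7531 kg m^2.
d = √(0.7531 / 5.5) = 0.37004 m.

0.370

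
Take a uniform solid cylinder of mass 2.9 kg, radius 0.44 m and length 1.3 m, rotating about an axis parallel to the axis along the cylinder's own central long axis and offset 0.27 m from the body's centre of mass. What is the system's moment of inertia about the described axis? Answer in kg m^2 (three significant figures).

I_cm = (1/2)MR² = (1/2)(2.9)(0.44)² = 0.28072 kg m^2; centre at d = 0.27 m, so the parallel axis theorem gives I = 0.28072 + (2.9)(0.27)² = 0.49213 kg m^2.

0.492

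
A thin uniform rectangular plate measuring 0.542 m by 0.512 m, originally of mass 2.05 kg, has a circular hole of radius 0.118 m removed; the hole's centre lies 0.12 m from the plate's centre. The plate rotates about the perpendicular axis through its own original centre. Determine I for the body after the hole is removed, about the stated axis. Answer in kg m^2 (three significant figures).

Unpierced body about its centre: I₀ = (1/12)M(a²+b²) = (1/12)(2.05)[(0.542)² + (0.512)²] = 0.094968 kg m^2.
The removed disk has mass m = M·πr²/(ab) = (2.05)·π(0.118)²/(0.542·0.512) = 0.32315 kg (same uniform areal density).
Its moment of inertia about the rotation axis (parallel-axis theorem): I_hole = (1/2)mr² + md² = (1/2)(0.32315)(0.118)² + (0.32315)(0.12)² = 0.006903 kg m^2.
Treating the hole as negative mass, I = I₀ − I_hole = 0.094968 − 0.006903 = 0.088065 kg m^2.

0.0881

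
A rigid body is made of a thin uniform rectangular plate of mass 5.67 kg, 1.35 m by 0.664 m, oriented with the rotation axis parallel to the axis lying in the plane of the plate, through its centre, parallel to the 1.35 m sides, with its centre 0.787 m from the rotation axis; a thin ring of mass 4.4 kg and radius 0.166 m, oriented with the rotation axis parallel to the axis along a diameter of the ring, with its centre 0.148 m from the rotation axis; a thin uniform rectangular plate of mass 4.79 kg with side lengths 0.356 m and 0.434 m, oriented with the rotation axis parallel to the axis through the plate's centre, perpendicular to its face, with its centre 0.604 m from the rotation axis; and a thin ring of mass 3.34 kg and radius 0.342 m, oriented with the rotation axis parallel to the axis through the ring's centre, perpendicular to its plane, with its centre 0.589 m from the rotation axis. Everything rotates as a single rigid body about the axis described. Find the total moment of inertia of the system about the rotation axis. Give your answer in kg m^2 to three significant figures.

Rectangular plate: I_cm = (1/12)Mb² = (1/12)(5.67)(0.664)² = 0.20832 kg m^2; centre at d = 0.787 m, so I = I_cm + Md² gives I = 0.20832 + (5.67)(0.787)² = 3.7201 kg m^2.
Thin ring: I_cm = (1/2)MR² = (1/2)(4.4)(0.166)² = 0.060623 kg m^2; centre at d = 0.148 m, so I = I_cm + Md² gives I = 0.060623 + (4.4)(0.148)² = 0.157 kg m^2.
Rectangular plate: I_cm = (1/12)M(a²+b²) = (1/12)(4.79)[(0.356)² + (0.434)²] = 0.12577 kg m^2; centre at d = 0.604 m, so I = I_cm + Md² gives I = 0.12577 + (4.79)(0.604)² = 1.8732 kg m^2.
Thin ring: I_cm = MR² = (3.34)(0.342)² = 0.39066 kg m^2; centre at d = 0.589 m, so I = I_cm + Md² gives I = 0.39066 + (3.34)(0.589)² = 1.5494 kg m^2.
Total I = 3.7201 + 0.157 + 1.8732 + 1.5494 = 7.2998 kg m^2.

7.30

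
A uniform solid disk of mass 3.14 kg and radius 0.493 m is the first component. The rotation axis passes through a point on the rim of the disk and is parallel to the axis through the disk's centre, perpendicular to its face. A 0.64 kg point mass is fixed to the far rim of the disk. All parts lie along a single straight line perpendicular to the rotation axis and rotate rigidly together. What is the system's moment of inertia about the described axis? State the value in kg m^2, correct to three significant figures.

Solid disk: I_cm = (1/2)MR² = (1/2)(3.14)(0.493)² = 0.38159 kg m^2; centre at d = 0.493 m, so the parallel axis theorem gives I = 0.38159 + (3.14)(0.493)² = 1.1448 kg m^2.
Point mass: I_cm = 0; centre at d = 0.493 + 0.493 = 0.986 m, so the parallel axis theorem gives I = 0 + (0.64)(0.986)² = 0.62221 kg m^2.
Total I = 1.1448 + 0.62221 = 1.767 kg m^2.

1.77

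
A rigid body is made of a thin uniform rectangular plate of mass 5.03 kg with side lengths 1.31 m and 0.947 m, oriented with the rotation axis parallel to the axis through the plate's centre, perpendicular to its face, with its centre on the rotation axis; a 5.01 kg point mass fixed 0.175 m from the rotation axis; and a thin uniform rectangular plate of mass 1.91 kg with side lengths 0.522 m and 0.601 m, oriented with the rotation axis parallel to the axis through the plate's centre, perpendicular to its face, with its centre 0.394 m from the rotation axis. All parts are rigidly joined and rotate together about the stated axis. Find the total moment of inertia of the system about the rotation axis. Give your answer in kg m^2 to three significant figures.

Rectangular plate: I_cm = (1/12)M(a²+b²) = (1/12)(5.03)[(1.31)² + (0.947)²] = 1.0952 kg m^2; axis through the centre, so I = 1.0952 kg m^2.
Point mass: I_cm = 0; centre at d = 0.175 m, so I = I_cm + Md² gives I = 0 + (5.01)(0.175)² = 0.15343 kg m^2.
Rectangular plate: I_cm = (1/12)M(a²+b²) = (1/12)(1.91)[(0.522)² + (0.601)²] = 0.10086 kg m^2; centre at d = 0.394 m, so I = I_cm + Md² gives I = 0.10086 + (1.91)(0.394)² = 0.39736 kg m^2.
Total I = 1.0952 + 0.15343 + 0.39736 = 1.646 kg m^2.

1.65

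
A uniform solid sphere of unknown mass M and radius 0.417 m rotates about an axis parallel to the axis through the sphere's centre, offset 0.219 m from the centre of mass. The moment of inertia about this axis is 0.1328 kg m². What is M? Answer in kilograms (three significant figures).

1.13

I = I_cm + Md² = (2/5)MR² + Md² = M·[0.4·(0.417)² + (0.219)²] = M·0.11752.
So M = 0.1328 / 0.11752 = 1.1301 kg.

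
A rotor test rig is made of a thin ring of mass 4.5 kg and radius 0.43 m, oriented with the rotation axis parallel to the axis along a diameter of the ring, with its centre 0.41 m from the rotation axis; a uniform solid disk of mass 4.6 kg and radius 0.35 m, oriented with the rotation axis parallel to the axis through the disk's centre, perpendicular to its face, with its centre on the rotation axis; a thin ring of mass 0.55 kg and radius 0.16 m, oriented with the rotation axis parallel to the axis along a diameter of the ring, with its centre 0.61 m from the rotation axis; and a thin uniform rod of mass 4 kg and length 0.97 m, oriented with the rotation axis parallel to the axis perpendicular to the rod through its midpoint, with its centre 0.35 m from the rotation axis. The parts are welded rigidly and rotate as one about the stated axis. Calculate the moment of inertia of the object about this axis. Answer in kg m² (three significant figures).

2.47

Thin ring: I_cm = (1/2)MR² = (1/2)(4.5)(0.43)² = 0.41602 kg m²; centre at d = 0.41 m, so I = I_cm + Md² gives I = 0.41602 + (4.5)(0.41)² = 1.1725 kg m².
Solid disk: I_cm = (1/2)MR² = (1/2)(4.6)(0.35)² = 0.28175 kg m²; axis through the centre, so I = 0.28175 kg m².
Thin ring: I_cm = (1/2)MR² = (1/2)(0.55)(0.16)² = 0.00704 kg m²; centre at d = 0.61 m, so I = I_cm + Md² gives I = 0.00704 + (0.55)(0.61)² = 0.21169 kg m².
Thin rod: I_cm = (1/12)ML² = (1/12)(4)(0.97)² = 0.31363 kg m²; centre at d = 0.35 m, so I = I_cm + Md² gives I = 0.31363 + (4)(0.35)² = 0.80363 kg m².
Total I = 1.1725 + 0.28175 + 0.21169 + 0.80363 = 2.4696 kg m².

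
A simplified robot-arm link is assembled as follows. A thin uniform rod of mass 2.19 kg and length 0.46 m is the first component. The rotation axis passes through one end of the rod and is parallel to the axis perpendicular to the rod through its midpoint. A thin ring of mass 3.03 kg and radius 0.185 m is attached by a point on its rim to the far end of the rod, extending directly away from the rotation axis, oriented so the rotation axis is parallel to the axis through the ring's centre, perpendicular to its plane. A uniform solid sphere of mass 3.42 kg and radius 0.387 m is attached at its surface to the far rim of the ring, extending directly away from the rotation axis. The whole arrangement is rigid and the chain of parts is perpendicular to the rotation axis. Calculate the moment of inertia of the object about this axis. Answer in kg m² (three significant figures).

6.79

Thin rod: I_cm = (1/12)ML² = (1/12)(2.19)(0.46)² = 0.038617 kg m²; centre at d = 0.23 m, so I = I_cm + Md² gives I = 0.038617 + (2.19)(0.23)² = 0.15447 kg m².
Thin ring: I_cm = MR² = (3.03)(0.185)² = 0.1037 kg m²; centre at d = 0.23 + 0.23 + 0.185 = 0.645 m, so I = I_cm + Md² gives I = 0.1037 + (3.03)(0.645)² = 1.3643 kg m².
Solid sphere: I_cm = (2/5)MR² = (2/5)(3.42)(0.387)² = 0.20488 kg m²; centre at d = 0.23 + 0.23 + 0.185 + 0.185 + 0.387 = 1.217 m, so I = I_cm + Md² gives I = 0.20488 + (3.42)(1.217)² = 5.2702 kg m².
Total I = 0.15447 + 1.3643 + 5.2702 = 6.7889 kg m².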